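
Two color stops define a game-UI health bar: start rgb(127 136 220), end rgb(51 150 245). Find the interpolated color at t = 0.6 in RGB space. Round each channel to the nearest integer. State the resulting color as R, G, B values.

(81, 144, 235)

R = 127 + 0.6 × (51 − 127) = 127 + 0.6 × -76 = 81.4 → 81
G = 136 + 0.6 × (150 − 136) = 136 + 0.6 × 14 = 144.4 → 144
B = 220 + 0.6 × (245 − 220) = 220 + 0.6 × 25 = 235 → 235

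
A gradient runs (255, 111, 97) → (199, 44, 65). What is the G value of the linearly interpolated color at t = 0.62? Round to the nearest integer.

69

G = 111 + 0.62 × (44 − 111) = 69.46 → 69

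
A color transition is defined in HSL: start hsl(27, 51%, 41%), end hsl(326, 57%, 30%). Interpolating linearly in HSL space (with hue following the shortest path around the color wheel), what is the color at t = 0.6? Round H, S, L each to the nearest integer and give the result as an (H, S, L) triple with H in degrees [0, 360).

(350, 55, 34)

Hue: 326 − 27 = 299°, but |299| > 180 so the shorter arc goes the other way: Δh = 299 − 360 = -61°.
H = 27 + 0.6 × (-61) = -9.6 → -10 → -10 mod 360 = 350°
S = 51 + 0.6 × (57 − 51) = 54.6 → 55%
L = 41 + 0.6 × (30 − 41) = 34.4 → 34%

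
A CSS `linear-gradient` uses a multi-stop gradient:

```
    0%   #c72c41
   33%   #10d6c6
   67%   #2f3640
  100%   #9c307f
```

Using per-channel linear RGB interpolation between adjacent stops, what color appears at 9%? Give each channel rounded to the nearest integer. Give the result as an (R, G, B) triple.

(149, 90, 101)

9% lies between the 0% and 33% stops, so the local fraction is t = (9 − 0)/(33 − 0) = 9/33 ≈ 0.2727.
#c72c41 → (199, 44, 65); #10d6c6 → (16, 214, 198).
R = 199 + 0.2727 × (16 − 199) = 149.096 → 149
G = 44 + 0.2727 × (214 − 44) = 90.359 → 90
B = 65 + 0.2727 × (198 − 65) = 101.269 → 101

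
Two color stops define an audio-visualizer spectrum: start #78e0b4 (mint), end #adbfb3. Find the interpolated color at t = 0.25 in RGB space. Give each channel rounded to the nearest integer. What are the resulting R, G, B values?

(133, 216, 180)

#78e0b4 → (120, 224, 180); #adbfb3 → (173, 191, 179).
R = 120 + 0.25 × (173 − 120) = 120 + 0.25 × 53 = 133.25 → 133
G = 224 + 0.25 × (191 − 224) = 224 + 0.25 × -33 = 215.75 → 216
B = 180 + 0.25 × (179 − 180) = 180 + 0.25 × -1 = 179.75 → 180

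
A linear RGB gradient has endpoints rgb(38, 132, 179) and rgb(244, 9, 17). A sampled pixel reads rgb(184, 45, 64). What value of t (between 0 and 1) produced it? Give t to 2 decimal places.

0.71

Invert the lerp on the R channel (largest span, 206): t = (184 − 38) / (244 − 38) = 146/206 = 0.70874.
Check on G: (45 − 132)/(9 − 132) = 0.7073 ✓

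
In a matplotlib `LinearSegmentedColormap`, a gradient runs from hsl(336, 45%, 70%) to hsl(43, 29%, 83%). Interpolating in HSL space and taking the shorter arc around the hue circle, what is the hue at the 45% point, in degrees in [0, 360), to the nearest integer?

Hue: 43 − 336 = -293°, but |-293| > 180 so the shorter arc goes the other way: Δh = -293 + 360 = 67°.
H = 336 + 0.45 × (67) = 366.15 → 366 → 366 mod 360 = 6°

6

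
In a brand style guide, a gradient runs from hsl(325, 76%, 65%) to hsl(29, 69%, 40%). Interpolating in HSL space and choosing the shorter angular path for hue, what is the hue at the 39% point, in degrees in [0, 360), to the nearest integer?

350

Hue: 29 − 325 = -296°, but |-296| > 180 so the shorter arc goes the other way: Δh = -296 + 360 = 64°.
H = 325 + 0.39 × (64) = 349.96 → 350°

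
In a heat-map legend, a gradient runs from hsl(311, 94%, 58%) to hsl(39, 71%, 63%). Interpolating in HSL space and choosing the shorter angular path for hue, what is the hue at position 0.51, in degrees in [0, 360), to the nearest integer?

Hue: 39 − 311 = -272°, but |-272| > 180 so the shorter arc goes the other way: Δh = -272 + 360 = 88°.
H = 311 + 0.51 × (88) = 355.88 → 356°

356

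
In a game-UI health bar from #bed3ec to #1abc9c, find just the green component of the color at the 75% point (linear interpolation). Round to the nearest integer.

G₁ = 211 (from #bed3ec), G₂ = 188 (from #1abc9c).
G = 211 + 0.75 × (188 − 211) = 193.75 → 194

194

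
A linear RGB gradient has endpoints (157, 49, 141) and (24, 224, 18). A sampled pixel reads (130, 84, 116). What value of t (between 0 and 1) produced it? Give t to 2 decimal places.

Invert the lerp on the G channel (largest span, 175): t = (84 − 49) / (224 − 49) = 35/175 = 0.2.
Check on R: (130 − 157)/(24 − 157) = 0.203 ✓

0.20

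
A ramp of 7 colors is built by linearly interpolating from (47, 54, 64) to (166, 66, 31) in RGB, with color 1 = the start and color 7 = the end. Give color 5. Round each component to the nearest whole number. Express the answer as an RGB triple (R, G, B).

With 7 swatches and endpoints inclusive, swatch 5 sits at t = (5 − 1)/(7 − 1) = 4/6 ≈ 0.6667.
R = 47 + 0.6667 × (166 − 47) = 126.337 → 126
G = 54 + 0.6667 × (66 − 54) = 62 → 62
B = 64 + 0.6667 × (31 − 64) = 41.999 → 42

(126, 62, 42)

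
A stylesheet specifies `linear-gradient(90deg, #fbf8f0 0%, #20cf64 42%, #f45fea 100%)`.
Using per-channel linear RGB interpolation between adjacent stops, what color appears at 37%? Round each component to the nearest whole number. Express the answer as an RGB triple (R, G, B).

37% lies between the 0% and 42% stops, so the local fraction is t = (37 − 0)/(42 − 0) = 37/42 ≈ 0.881.
#fbf8f0 → (251, 248, 240); #20cf64 → (32, 207, 100).
R = 251 + 0.881 × (32 − 251) = 58.061 → 58
G = 248 + 0.881 × (207 − 248) = 211.879 → 212
B = 240 + 0.881 × (100 − 240) = 116.66 → 117

(58, 212, 117)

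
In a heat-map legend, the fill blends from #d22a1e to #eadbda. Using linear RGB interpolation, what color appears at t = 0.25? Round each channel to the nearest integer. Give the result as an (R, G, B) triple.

#d22a1e → (210, 42, 30); #eadbda → (234, 219, 218).
R = 210 + 0.25 × (234 − 210) = 210 + 0.25 × 24 = 216 → 216
G = 42 + 0.25 × (219 − 42) = 42 + 0.25 × 177 = 86.25 → 86
B = 30 + 0.25 × (218 − 30) = 30 + 0.25 × 188 = 77 → 77

(216, 86, 77)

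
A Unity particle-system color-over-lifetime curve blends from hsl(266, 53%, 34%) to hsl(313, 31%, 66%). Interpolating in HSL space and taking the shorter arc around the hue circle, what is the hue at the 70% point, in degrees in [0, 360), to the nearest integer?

299

Hue arc: Δh = 313 − 266 = 47° (|Δh| ≤ 180, already the shorter path).
H = 266 + 0.7 × (47) = 298.9 → 299°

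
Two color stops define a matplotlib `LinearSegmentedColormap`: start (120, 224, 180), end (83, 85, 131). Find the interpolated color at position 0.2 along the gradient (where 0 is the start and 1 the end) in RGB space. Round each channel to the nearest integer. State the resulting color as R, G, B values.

R = 120 + 0.2 × (83 − 120) = 120 + 0.2 × -37 = 112.6 → 113
G = 224 + 0.2 × (85 − 224) = 224 + 0.2 × -139 = 196.2 → 196
B = 180 + 0.2 × (131 − 180) = 180 + 0.2 × -49 = 170.2 → 170

(113, 196, 170)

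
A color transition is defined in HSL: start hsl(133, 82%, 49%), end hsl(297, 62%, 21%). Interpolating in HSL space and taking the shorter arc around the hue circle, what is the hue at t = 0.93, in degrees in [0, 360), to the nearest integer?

Hue arc: Δh = 297 − 133 = 164° (|Δh| ≤ 180, already the shorter path).
H = 133 + 0.93 × (164) = 285.52 → 286°

286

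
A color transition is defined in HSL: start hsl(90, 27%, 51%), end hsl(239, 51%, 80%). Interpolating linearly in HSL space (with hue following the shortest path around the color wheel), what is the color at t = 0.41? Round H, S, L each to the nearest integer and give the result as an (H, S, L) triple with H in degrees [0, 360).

Hue arc: Δh = 239 − 90 = 149° (|Δh| ≤ 180, already the shorter path).
H = 90 + 0.41 × (149) = 151.09 → 151°
S = 27 + 0.41 × (51 − 27) = 36.84 → 37%
L = 51 + 0.41 × (80 − 51) = 62.89 → 63%

(151, 37, 63)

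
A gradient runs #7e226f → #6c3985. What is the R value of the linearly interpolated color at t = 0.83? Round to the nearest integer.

R₁ = 126 (from #7e226f), R₂ = 108 (from #6c3985).
R = 126 + 0.83 × (108 − 126) = 111.06 → 111

111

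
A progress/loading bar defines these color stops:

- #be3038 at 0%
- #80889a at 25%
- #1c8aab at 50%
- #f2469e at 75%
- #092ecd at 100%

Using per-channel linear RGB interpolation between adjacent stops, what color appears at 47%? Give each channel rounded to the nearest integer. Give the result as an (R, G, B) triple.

(40, 138, 169)

47% lies between the 25% and 50% stops, so the local fraction is t = (47 − 25)/(50 − 25) = 22/25 ≈ 0.88.
#80889a → (128, 136, 154); #1c8aab → (28, 138, 171).
R = 128 + 0.88 × (28 − 128) = 40 → 40
G = 136 + 0.88 × (138 − 136) = 137.76 → 138
B = 154 + 0.88 × (171 − 154) = 168.96 → 169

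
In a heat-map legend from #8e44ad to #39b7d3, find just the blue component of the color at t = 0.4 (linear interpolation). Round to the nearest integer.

B₁ = 173 (from #8e44ad), B₂ = 211 (from #39b7d3).
B = 173 + 0.4 × (211 − 173) = 188.2 → 188

188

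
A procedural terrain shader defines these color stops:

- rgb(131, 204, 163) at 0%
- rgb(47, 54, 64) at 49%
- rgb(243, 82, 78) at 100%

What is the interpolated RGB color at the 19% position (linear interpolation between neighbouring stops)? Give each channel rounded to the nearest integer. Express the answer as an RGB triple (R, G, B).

19% lies between the 0% and 49% stops, so the local fraction is t = (19 − 0)/(49 − 0) = 19/49 ≈ 0.3878.
R = 131 + 0.3878 × (47 − 131) = 98.425 → 98
G = 204 + 0.3878 × (54 − 204) = 145.83 → 146
B = 163 + 0.3878 × (64 − 163) = 124.608 → 125

(98, 146, 125)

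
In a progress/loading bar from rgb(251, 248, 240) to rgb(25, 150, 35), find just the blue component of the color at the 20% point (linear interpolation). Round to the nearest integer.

B = 240 + 0.2 × (35 − 240) = 199 → 199

199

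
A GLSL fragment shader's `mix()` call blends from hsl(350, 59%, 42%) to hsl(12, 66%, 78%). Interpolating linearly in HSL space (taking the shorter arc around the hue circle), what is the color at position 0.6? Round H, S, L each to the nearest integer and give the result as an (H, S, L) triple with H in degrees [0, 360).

(3, 63, 64)

Hue: 12 − 350 = -338°, but |-338| > 180 so the shorter arc goes the other way: Δh = -338 + 360 = 22°.
H = 350 + 0.6 × (22) = 363.2 → 363 → 363 mod 360 = 3°
S = 59 + 0.6 × (66 − 59) = 63.2 → 63%
L = 42 + 0.6 × (78 − 42) = 63.6 → 64%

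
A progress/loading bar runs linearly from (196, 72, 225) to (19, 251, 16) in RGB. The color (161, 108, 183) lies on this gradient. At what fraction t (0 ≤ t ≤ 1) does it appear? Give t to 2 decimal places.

Invert the lerp on the B channel (largest span, 209): t = (183 − 225) / (16 − 225) = -42/-209 = 0.20096.
Check on R: (161 − 196)/(19 − 196) = 0.1977 ✓

0.20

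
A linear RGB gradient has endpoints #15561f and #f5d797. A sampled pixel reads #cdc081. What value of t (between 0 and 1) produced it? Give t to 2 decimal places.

Invert the lerp on the R channel (largest span, 224): t = (205 − 21) / (245 − 21) = 184/224 = 0.82143.
Check on G: (192 − 86)/(215 − 86) = 0.8217 ✓

0.82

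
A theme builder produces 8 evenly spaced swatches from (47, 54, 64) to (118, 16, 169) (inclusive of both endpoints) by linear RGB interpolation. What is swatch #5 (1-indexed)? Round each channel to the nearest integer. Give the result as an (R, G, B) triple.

With 8 swatches and endpoints inclusive, swatch 5 sits at t = (5 − 1)/(8 − 1) = 4/7 ≈ 0.5714.
R = 47 + 0.5714 × (118 − 47) = 87.569 → 88
G = 54 + 0.5714 × (16 − 54) = 32.287 → 32
B = 64 + 0.5714 × (169 − 64) = 123.997 → 124

(88, 32, 124)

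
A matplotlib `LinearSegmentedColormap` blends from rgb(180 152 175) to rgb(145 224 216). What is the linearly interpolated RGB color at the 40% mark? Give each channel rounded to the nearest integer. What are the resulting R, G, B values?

(166, 181, 191)

40% corresponds to t = 0.4.
R = 180 + 0.4 × (145 − 180) = 180 + 0.4 × -35 = 166 → 166
G = 152 + 0.4 × (224 − 152) = 152 + 0.4 × 72 = 180.8 → 181
B = 175 + 0.4 × (216 − 175) = 175 + 0.4 × 41 = 191.4 → 191
So the blended color is (166, 181, 191), about #a6b5bf.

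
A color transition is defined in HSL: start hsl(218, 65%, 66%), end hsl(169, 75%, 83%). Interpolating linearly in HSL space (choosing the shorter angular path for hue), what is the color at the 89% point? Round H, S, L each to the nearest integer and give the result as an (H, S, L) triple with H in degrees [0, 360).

(174, 74, 81)

Hue arc: Δh = 169 − 218 = -49° (|Δh| ≤ 180, already the shorter path).
H = 218 + 0.89 × (-49) = 174.39 → 174°
S = 65 + 0.89 × (75 − 65) = 73.9 → 74%
L = 66 + 0.89 × (83 − 66) = 81.13 → 81%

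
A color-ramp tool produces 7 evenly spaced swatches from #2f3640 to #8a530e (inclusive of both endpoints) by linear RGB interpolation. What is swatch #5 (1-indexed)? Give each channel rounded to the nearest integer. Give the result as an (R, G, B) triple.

With 7 swatches and endpoints inclusive, swatch 5 sits at t = (5 − 1)/(7 − 1) = 4/6 ≈ 0.6667.
#2f3640 → (47, 54, 64); #8a530e → (138, 83, 14).
R = 47 + 0.6667 × (138 − 47) = 107.67 → 108
G = 54 + 0.6667 × (83 − 54) = 73.334 → 73
B = 64 + 0.6667 × (14 − 64) = 30.665 → 31

(108, 73, 31)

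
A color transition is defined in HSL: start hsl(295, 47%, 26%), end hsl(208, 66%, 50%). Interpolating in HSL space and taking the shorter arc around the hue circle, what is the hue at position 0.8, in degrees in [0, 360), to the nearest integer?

Hue arc: Δh = 208 − 295 = -87° (|Δh| ≤ 180, already the shorter path).
H = 295 + 0.8 × (-87) = 225.4 → 225°

225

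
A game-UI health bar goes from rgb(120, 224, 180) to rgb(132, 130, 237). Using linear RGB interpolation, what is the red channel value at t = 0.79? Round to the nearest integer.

129

R = 120 + 0.79 × (132 − 120) = 129.48 → 129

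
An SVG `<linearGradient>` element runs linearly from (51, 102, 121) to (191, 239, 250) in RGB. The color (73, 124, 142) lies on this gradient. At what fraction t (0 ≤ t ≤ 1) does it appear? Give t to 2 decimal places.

0.16

Invert the lerp on the R channel (largest span, 140): t = (73 − 51) / (191 − 51) = 22/140 = 0.15714.
Check on G: (124 − 102)/(239 − 102) = 0.1606 ✓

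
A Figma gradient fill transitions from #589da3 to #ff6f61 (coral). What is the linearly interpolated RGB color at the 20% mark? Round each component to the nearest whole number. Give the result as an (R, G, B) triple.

#589da3 → (88, 157, 163); #ff6f61 → (255, 111, 97).
20% corresponds to t = 0.2.
R = 88 + 0.2 × (255 − 88) = 88 + 0.2 × 167 = 121.4 → 121
G = 157 + 0.2 × (111 − 157) = 157 + 0.2 × -46 = 147.8 → 148
B = 163 + 0.2 × (97 − 163) = 163 + 0.2 × -66 = 149.8 → 150

(121, 148, 150)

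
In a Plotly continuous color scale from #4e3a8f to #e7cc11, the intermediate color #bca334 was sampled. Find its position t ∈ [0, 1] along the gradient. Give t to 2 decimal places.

0.72

Invert the lerp on the R channel (largest span, 153): t = (188 − 78) / (231 − 78) = 110/153 = 0.71895.
Check on G: (163 − 58)/(204 − 58) = 0.7192 ✓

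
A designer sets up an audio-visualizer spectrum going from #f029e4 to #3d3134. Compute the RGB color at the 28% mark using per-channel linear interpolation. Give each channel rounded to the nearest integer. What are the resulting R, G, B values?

(190, 43, 179)

#f029e4 → (240, 41, 228); #3d3134 → (61, 49, 52).
28% corresponds to t = 0.28.
R = 240 + 0.28 × (61 − 240) = 240 + 0.28 × -179 = 189.88 → 190
G = 41 + 0.28 × (49 − 41) = 41 + 0.28 × 8 = 43.24 → 43
B = 228 + 0.28 × (52 − 228) = 228 + 0.28 × -176 = 178.72 → 179
So the blended color is (190, 43, 179), about #be2bb3.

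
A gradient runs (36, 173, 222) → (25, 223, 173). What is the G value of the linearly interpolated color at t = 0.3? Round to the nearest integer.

G = 173 + 0.3 × (223 − 173) = 188 → 188

188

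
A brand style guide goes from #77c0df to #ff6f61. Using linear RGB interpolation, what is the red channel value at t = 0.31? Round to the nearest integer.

161

R₁ = 119 (from #77c0df), R₂ = 255 (from #ff6f61).
R = 119 + 0.31 × (255 − 119) = 161.16 → 161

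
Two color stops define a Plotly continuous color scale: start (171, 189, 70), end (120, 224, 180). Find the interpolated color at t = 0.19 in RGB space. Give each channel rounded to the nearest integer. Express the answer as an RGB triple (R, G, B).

R = 171 + 0.19 × (120 − 171) = 171 + 0.19 × -51 = 161.31 → 161
G = 189 + 0.19 × (224 − 189) = 189 + 0.19 × 35 = 195.65 → 196
B = 70 + 0.19 × (180 − 70) = 70 + 0.19 × 110 = 90.9 → 91

(161, 196, 91)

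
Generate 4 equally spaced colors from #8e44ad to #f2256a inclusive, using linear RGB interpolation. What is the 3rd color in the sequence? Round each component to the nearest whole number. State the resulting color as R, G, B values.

(209, 47, 128)

With 4 swatches and endpoints inclusive, swatch 3 sits at t = (3 − 1)/(4 − 1) = 2/3 ≈ 0.6667.
#8e44ad → (142, 68, 173); #f2256a → (242, 37, 106).
R = 142 + 0.6667 × (242 − 142) = 208.67 → 209
G = 68 + 0.6667 × (37 − 68) = 47.332 → 47
B = 173 + 0.6667 × (106 − 173) = 128.331 → 128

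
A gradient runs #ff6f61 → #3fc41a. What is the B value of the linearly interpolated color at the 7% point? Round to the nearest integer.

92

B₁ = 97 (from #ff6f61), B₂ = 26 (from #3fc41a).
B = 97 + 0.07 × (26 − 97) = 92.03 → 92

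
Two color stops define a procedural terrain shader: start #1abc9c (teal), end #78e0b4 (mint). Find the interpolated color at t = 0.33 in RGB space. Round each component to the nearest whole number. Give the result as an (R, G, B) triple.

#1abc9c → (26, 188, 156); #78e0b4 → (120, 224, 180).
R = 26 + 0.33 × (120 − 26) = 26 + 0.33 × 94 = 57.02 → 57
G = 188 + 0.33 × (224 − 188) = 188 + 0.33 × 36 = 199.88 → 200
B = 156 + 0.33 × (180 − 156) = 156 + 0.33 × 24 = 163.92 → 164

(57, 200, 164)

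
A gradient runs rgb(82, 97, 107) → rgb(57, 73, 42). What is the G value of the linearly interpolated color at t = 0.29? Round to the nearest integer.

G = 97 + 0.29 × (73 − 97) = 90.04 → 90

90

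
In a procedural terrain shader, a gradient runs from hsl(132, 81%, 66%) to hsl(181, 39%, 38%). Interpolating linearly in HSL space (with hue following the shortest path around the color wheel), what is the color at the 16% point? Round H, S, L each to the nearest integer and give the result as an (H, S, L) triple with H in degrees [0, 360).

Hue arc: Δh = 181 − 132 = 49° (|Δh| ≤ 180, already the shorter path).
H = 132 + 0.16 × (49) = 139.84 → 140°
S = 81 + 0.16 × (39 − 81) = 74.28 → 74%
L = 66 + 0.16 × (38 − 66) = 61.52 → 62%

(140, 74, 62)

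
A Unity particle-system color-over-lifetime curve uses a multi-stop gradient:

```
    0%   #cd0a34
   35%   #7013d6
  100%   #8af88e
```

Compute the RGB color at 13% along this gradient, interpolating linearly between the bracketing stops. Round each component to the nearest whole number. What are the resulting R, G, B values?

(170, 13, 112)

13% lies between the 0% and 35% stops, so the local fraction is t = (13 − 0)/(35 − 0) = 13/35 ≈ 0.3714.
#cd0a34 → (205, 10, 52); #7013d6 → (112, 19, 214).
R = 205 + 0.3714 × (112 − 205) = 170.46 → 170
G = 10 + 0.3714 × (19 − 10) = 13.343 → 13
B = 52 + 0.3714 × (214 − 52) = 112.167 → 112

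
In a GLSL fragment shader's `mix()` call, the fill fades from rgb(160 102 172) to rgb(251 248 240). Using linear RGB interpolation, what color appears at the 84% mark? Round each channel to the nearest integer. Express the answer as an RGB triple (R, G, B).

84% corresponds to t = 0.84.
R = 160 + 0.84 × (251 − 160) = 160 + 0.84 × 91 = 236.44 → 236
G = 102 + 0.84 × (248 − 102) = 102 + 0.84 × 146 = 224.64 → 225
B = 172 + 0.84 × (240 − 172) = 172 + 0.84 × 68 = 229.12 → 229

(236, 225, 229)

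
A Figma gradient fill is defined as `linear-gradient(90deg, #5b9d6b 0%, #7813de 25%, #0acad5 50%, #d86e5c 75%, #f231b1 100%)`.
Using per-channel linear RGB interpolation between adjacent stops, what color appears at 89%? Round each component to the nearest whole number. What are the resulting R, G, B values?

(231, 76, 140)

89% lies between the 75% and 100% stops, so the local fraction is t = (89 − 75)/(100 − 75) = 14/25 ≈ 0.56.
#d86e5c → (216, 110, 92); #f231b1 → (242, 49, 177).
R = 216 + 0.56 × (242 − 216) = 230.56 → 231
G = 110 + 0.56 × (49 − 110) = 75.84 → 76
B = 92 + 0.56 × (177 − 92) = 139.6 → 140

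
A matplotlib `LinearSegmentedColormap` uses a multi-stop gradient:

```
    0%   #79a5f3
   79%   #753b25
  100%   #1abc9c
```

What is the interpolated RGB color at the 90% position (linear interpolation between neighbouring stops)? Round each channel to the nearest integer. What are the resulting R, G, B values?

(69, 127, 99)

90% lies between the 79% and 100% stops, so the local fraction is t = (90 − 79)/(100 − 79) = 11/21 ≈ 0.5238.
#753b25 → (117, 59, 37); #1abc9c → (26, 188, 156).
R = 117 + 0.5238 × (26 − 117) = 69.334 → 69
G = 59 + 0.5238 × (188 − 59) = 126.57 → 127
B = 37 + 0.5238 × (156 − 37) = 99.332 → 99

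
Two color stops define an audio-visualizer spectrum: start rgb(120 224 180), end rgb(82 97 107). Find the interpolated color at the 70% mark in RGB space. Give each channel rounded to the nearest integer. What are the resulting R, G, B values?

70% corresponds to t = 0.7.
R = 120 + 0.7 × (82 − 120) = 120 + 0.7 × -38 = 93.4 → 93
G = 224 + 0.7 × (97 − 224) = 224 + 0.7 × -127 = 135.1 → 135
B = 180 + 0.7 × (107 − 180) = 180 + 0.7 × -73 = 128.9 → 129
So the blended color is (93, 135, 129), about #5d8781.

(93, 135, 129)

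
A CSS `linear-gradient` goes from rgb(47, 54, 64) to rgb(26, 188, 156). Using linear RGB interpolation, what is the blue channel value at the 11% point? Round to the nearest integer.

B = 64 + 0.11 × (156 − 64) = 74.12 → 74

74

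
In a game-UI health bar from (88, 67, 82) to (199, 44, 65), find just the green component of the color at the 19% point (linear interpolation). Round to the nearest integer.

63

G = 67 + 0.19 × (44 − 67) = 62.63 → 63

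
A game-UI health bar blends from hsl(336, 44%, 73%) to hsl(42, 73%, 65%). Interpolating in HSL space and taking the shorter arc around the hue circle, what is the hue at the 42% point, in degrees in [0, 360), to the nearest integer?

4

Hue: 42 − 336 = -294°, but |-294| > 180 so the shorter arc goes the other way: Δh = -294 + 360 = 66°.
H = 336 + 0.42 × (66) = 363.72 → 364 → 364 mod 360 = 4°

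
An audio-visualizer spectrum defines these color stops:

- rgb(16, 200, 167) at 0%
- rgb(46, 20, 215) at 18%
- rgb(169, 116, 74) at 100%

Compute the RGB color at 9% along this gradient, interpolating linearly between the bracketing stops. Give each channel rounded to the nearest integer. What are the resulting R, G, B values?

9% lies between the 0% and 18% stops, so the local fraction is t = (9 − 0)/(18 − 0) = 9/18 ≈ 0.5.
R = 16 + 0.5 × (46 − 16) = 31 → 31
G = 200 + 0.5 × (20 − 200) = 110 → 110
B = 167 + 0.5 × (215 − 167) = 191 → 191

(31, 110, 191)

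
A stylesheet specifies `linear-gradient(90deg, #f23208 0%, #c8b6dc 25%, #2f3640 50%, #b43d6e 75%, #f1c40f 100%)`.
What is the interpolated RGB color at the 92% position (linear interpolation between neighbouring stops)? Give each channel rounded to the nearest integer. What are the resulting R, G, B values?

(221, 153, 45)

92% lies between the 75% and 100% stops, so the local fraction is t = (92 − 75)/(100 − 75) = 17/25 ≈ 0.68.
#b43d6e → (180, 61, 110); #f1c40f → (241, 196, 15).
R = 180 + 0.68 × (241 − 180) = 221.48 → 221
G = 61 + 0.68 × (196 − 61) = 152.8 → 153
B = 110 + 0.68 × (15 − 110) = 45.4 → 45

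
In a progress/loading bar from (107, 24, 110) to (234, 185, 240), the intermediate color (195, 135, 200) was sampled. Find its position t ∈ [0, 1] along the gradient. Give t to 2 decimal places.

0.69

Invert the lerp on the G channel (largest span, 161): t = (135 − 24) / (185 − 24) = 111/161 = 0.68944.
Check on R: (195 − 107)/(234 − 107) = 0.6929 ✓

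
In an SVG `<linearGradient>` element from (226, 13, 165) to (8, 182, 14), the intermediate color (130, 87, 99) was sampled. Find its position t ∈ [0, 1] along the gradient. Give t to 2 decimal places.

Invert the lerp on the R channel (largest span, 218): t = (130 − 226) / (8 − 226) = -96/-218 = 0.44037.
Check on G: (87 − 13)/(182 − 13) = 0.4379 ✓

0.44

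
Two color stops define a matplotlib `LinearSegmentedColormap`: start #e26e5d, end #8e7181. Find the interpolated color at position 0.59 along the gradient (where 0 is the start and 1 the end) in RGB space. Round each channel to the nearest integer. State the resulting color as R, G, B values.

#e26e5d → (226, 110, 93); #8e7181 → (142, 113, 129).
R = 226 + 0.59 × (142 − 226) = 226 + 0.59 × -84 = 176.44 → 176
G = 110 + 0.59 × (113 − 110) = 110 + 0.59 × 3 = 111.77 → 112
B = 93 + 0.59 × (129 − 93) = 93 + 0.59 × 36 = 114.24 → 114

(176, 112, 114)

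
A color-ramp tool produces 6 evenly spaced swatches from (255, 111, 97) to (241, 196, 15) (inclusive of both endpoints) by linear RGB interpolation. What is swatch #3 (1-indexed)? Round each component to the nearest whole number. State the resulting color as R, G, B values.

(249, 145, 64)

With 6 swatches and endpoints inclusive, swatch 3 sits at t = (3 − 1)/(6 − 1) = 2/5 ≈ 0.4.
R = 255 + 0.4 × (241 − 255) = 249.4 → 249
G = 111 + 0.4 × (196 − 111) = 145 → 145
B = 97 + 0.4 × (15 − 97) = 64.2 → 64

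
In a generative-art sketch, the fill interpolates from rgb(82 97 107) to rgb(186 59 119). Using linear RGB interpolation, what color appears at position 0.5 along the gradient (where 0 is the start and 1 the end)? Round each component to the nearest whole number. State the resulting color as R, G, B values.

R = 82 + 0.5 × (186 − 82) = 82 + 0.5 × 104 = 134 → 134
G = 97 + 0.5 × (59 − 97) = 97 + 0.5 × -38 = 78 → 78
B = 107 + 0.5 × (119 − 107) = 107 + 0.5 × 12 = 113 → 113
So the blended color is (134, 78, 113), about #864e71.

(134, 78, 113)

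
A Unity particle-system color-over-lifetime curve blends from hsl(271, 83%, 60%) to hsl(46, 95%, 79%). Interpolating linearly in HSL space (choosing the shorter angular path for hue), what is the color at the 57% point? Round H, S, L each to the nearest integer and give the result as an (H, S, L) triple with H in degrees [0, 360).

(348, 90, 71)

Hue: 46 − 271 = -225°, but |-225| > 180 so the shorter arc goes the other way: Δh = -225 + 360 = 135°.
H = 271 + 0.57 × (135) = 347.95 → 348°
S = 83 + 0.57 × (95 − 83) = 89.84 → 90%
L = 60 + 0.57 × (79 − 60) = 70.83 → 71%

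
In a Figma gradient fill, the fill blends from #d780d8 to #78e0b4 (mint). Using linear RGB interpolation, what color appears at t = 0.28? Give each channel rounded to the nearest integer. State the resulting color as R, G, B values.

(188, 155, 206)

#d780d8 → (215, 128, 216); #78e0b4 → (120, 224, 180).
R = 215 + 0.28 × (120 − 215) = 215 + 0.28 × -95 = 188.4 → 188
G = 128 + 0.28 × (224 − 128) = 128 + 0.28 × 96 = 154.88 → 155
B = 216 + 0.28 × (180 − 216) = 216 + 0.28 × -36 = 205.92 → 206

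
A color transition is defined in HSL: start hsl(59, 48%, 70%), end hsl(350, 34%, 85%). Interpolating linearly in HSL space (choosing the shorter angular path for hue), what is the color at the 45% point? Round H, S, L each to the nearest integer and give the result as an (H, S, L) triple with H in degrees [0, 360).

Hue: 350 − 59 = 291°, but |291| > 180 so the shorter arc goes the other way: Δh = 291 − 360 = -69°.
H = 59 + 0.45 × (-69) = 27.95 → 28°
S = 48 + 0.45 × (34 − 48) = 41.7 → 42%
L = 70 + 0.45 × (85 − 70) = 76.75 → 77%

(28, 42, 77)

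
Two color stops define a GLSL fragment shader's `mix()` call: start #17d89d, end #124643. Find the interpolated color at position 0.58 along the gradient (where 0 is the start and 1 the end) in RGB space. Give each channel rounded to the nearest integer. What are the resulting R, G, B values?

(20, 131, 105)

#17d89d → (23, 216, 157); #124643 → (18, 70, 67).
R = 23 + 0.58 × (18 − 23) = 23 + 0.58 × -5 = 20.1 → 20
G = 216 + 0.58 × (70 − 216) = 216 + 0.58 × -146 = 131.32 → 131
B = 157 + 0.58 × (67 − 157) = 157 + 0.58 × -90 = 104.8 → 105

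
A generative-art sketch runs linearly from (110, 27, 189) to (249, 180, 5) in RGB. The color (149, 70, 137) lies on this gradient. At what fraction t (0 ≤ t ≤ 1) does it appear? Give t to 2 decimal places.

Invert the lerp on the B channel (largest span, 184): t = (137 − 189) / (5 − 189) = -52/-184 = 0.28261.
Check on R: (149 − 110)/(249 − 110) = 0.2806 ✓

0.28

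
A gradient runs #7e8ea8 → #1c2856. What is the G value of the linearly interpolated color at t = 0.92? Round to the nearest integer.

48

G₁ = 142 (from #7e8ea8), G₂ = 40 (from #1c2856).
G = 142 + 0.92 × (40 − 142) = 48.16 → 48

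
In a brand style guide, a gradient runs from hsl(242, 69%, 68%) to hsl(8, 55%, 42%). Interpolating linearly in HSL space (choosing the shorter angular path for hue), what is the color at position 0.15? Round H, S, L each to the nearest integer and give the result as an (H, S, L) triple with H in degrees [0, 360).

(261, 67, 64)

Hue: 8 − 242 = -234°, but |-234| > 180 so the shorter arc goes the other way: Δh = -234 + 360 = 126°.
H = 242 + 0.15 × (126) = 260.9 → 261°
S = 69 + 0.15 × (55 − 69) = 66.9 → 67%
L = 68 + 0.15 × (42 − 68) = 64.1 → 64%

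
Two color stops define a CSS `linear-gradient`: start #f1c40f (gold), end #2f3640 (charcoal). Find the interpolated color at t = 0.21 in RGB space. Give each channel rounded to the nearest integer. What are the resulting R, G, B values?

#f1c40f → (241, 196, 15); #2f3640 → (47, 54, 64).
R = 241 + 0.21 × (47 − 241) = 241 + 0.21 × -194 = 200.26 → 200
G = 196 + 0.21 × (54 − 196) = 196 + 0.21 × -142 = 166.18 → 166
B = 15 + 0.21 × (64 − 15) = 15 + 0.21 × 49 = 25.29 → 25
So the blended color is (200, 166, 25), about #c8a619.

(200, 166, 25)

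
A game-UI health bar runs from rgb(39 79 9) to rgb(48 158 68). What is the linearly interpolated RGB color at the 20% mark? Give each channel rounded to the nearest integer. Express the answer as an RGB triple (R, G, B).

(41, 95, 21)

20% corresponds to t = 0.2.
R = 39 + 0.2 × (48 − 39) = 39 + 0.2 × 9 = 40.8 → 41
G = 79 + 0.2 × (158 − 79) = 79 + 0.2 × 79 = 94.8 → 95
B = 9 + 0.2 × (68 − 9) = 9 + 0.2 × 59 = 20.8 → 21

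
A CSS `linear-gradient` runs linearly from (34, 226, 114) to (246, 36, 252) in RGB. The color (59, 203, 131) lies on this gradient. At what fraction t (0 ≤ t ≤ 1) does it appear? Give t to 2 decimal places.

Invert the lerp on the R channel (largest span, 212): t = (59 − 34) / (246 − 34) = 25/212 = 0.11792.
Check on G: (203 − 226)/(36 − 226) = 0.1211 ✓

0.12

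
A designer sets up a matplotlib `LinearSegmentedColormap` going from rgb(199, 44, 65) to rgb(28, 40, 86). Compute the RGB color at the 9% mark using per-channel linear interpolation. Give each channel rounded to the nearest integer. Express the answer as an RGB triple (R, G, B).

(184, 44, 67)

9% corresponds to t = 0.09.
R = 199 + 0.09 × (28 − 199) = 199 + 0.09 × -171 = 183.61 → 184
G = 44 + 0.09 × (40 − 44) = 44 + 0.09 × -4 = 43.64 → 44
B = 65 + 0.09 × (86 − 65) = 65 + 0.09 × 21 = 66.89 → 67
So the blended color is (184, 44, 67), about #b82c43.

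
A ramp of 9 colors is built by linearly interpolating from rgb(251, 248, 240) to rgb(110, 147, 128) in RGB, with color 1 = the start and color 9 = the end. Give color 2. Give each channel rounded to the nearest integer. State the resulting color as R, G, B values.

(233, 235, 226)

With 9 swatches and endpoints inclusive, swatch 2 sits at t = (2 − 1)/(9 − 1) = 1/8 ≈ 0.125.
R = 251 + 0.125 × (110 − 251) = 233.375 → 233
G = 248 + 0.125 × (147 − 248) = 235.375 → 235
B = 240 + 0.125 × (128 − 240) = 226 → 226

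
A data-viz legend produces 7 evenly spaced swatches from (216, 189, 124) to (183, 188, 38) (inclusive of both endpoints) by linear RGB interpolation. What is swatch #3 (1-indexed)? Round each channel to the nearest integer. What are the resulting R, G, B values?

(205, 189, 95)

With 7 swatches and endpoints inclusive, swatch 3 sits at t = (3 − 1)/(7 − 1) = 2/6 ≈ 0.3333.
R = 216 + 0.3333 × (183 − 216) = 205.001 → 205
G = 189 + 0.3333 × (188 − 189) = 188.667 → 189
B = 124 + 0.3333 × (38 − 124) = 95.336 → 95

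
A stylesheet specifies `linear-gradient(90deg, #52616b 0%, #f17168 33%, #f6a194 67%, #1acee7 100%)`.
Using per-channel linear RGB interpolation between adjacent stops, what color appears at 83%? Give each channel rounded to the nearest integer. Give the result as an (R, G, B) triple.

83% lies between the 67% and 100% stops, so the local fraction is t = (83 − 67)/(100 − 67) = 16/33 ≈ 0.4848.
#f6a194 → (246, 161, 148); #1acee7 → (26, 206, 231).
R = 246 + 0.4848 × (26 − 246) = 139.344 → 139
G = 161 + 0.4848 × (206 − 161) = 182.816 → 183
B = 148 + 0.4848 × (231 − 148) = 188.238 → 188

(139, 183, 188)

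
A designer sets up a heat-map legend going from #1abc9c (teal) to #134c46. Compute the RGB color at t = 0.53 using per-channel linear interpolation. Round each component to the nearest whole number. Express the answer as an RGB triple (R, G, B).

#1abc9c → (26, 188, 156); #134c46 → (19, 76, 70).
R = 26 + 0.53 × (19 − 26) = 26 + 0.53 × -7 = 22.29 → 22
G = 188 + 0.53 × (76 − 188) = 188 + 0.53 × -112 = 128.64 → 129
B = 156 + 0.53 × (70 − 156) = 156 + 0.53 × -86 = 110.42 → 110

(22, 129, 110)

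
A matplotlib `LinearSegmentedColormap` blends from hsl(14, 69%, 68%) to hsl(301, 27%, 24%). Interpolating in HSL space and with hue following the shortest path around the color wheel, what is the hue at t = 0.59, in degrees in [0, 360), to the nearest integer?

331

Hue: 301 − 14 = 287°, but |287| > 180 so the shorter arc goes the other way: Δh = 287 − 360 = -73°.
H = 14 + 0.59 × (-73) = -29.07 → -29 → -29 mod 360 = 331°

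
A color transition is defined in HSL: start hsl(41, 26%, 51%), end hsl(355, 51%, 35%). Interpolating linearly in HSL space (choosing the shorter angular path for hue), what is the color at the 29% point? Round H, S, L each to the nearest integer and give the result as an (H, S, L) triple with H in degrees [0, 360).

(28, 33, 46)

Hue: 355 − 41 = 314°, but |314| > 180 so the shorter arc goes the other way: Δh = 314 − 360 = -46°.
H = 41 + 0.29 × (-46) = 27.66 → 28°
S = 26 + 0.29 × (51 − 26) = 33.25 → 33%
L = 51 + 0.29 × (35 − 51) = 46.36 → 46%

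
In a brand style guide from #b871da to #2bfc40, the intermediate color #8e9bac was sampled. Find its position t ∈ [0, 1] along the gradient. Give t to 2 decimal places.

Invert the lerp on the B channel (largest span, 154): t = (172 − 218) / (64 − 218) = -46/-154 = 0.2987.
Check on R: (142 − 184)/(43 − 184) = 0.2979 ✓

0.30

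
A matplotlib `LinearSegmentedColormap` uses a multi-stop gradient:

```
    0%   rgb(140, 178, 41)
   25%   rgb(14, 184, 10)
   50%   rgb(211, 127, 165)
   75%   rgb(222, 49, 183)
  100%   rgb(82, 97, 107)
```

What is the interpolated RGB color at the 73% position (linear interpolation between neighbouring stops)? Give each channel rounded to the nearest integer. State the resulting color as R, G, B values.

(221, 55, 182)

73% lies between the 50% and 75% stops, so the local fraction is t = (73 − 50)/(75 − 50) = 23/25 ≈ 0.92.
R = 211 + 0.92 × (222 − 211) = 221.12 → 221
G = 127 + 0.92 × (49 − 127) = 55.24 → 55
B = 165 + 0.92 × (183 − 165) = 181.56 → 182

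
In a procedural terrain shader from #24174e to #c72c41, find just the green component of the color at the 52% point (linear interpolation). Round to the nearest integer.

G₁ = 23 (from #24174e), G₂ = 44 (from #c72c41).
G = 23 + 0.52 × (44 − 23) = 33.92 → 34

34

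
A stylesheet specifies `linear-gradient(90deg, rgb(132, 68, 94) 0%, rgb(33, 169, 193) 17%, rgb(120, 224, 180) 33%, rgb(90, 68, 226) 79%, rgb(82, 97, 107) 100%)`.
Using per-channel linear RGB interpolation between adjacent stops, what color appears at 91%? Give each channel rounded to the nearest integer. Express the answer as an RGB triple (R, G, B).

(85, 85, 158)

91% lies between the 79% and 100% stops, so the local fraction is t = (91 − 79)/(100 − 79) = 12/21 ≈ 0.5714.
R = 90 + 0.5714 × (82 − 90) = 85.429 → 85
G = 68 + 0.5714 × (97 − 68) = 84.571 → 85
B = 226 + 0.5714 × (107 − 226) = 158.003 → 158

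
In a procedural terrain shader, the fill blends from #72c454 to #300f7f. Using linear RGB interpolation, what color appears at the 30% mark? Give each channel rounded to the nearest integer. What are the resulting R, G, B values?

(94, 142, 97)

#72c454 → (114, 196, 84); #300f7f → (48, 15, 127).
30% corresponds to t = 0.3.
R = 114 + 0.3 × (48 − 114) = 114 + 0.3 × -66 = 94.2 → 94
G = 196 + 0.3 × (15 − 196) = 196 + 0.3 × -181 = 141.7 → 142
B = 84 + 0.3 × (127 − 84) = 84 + 0.3 × 43 = 96.9 → 97
So the blended color is (94, 142, 97), about #5e8e61.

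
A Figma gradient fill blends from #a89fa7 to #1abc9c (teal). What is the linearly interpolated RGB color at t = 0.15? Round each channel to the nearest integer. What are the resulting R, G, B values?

(147, 163, 165)

#a89fa7 → (168, 159, 167); #1abc9c → (26, 188, 156).
R = 168 + 0.15 × (26 − 168) = 168 + 0.15 × -142 = 146.7 → 147
G = 159 + 0.15 × (188 − 159) = 159 + 0.15 × 29 = 163.35 → 163
B = 167 + 0.15 × (156 − 167) = 167 + 0.15 × -11 = 165.35 → 165
So the blended color is (147, 163, 165), about #93a3a5.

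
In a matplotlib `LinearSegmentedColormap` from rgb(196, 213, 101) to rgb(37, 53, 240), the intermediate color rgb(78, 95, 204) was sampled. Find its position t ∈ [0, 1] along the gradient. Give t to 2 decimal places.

0.74

Invert the lerp on the G channel (largest span, 160): t = (95 − 213) / (53 − 213) = -118/-160 = 0.7375.
Check on R: (78 − 196)/(37 − 196) = 0.7421 ✓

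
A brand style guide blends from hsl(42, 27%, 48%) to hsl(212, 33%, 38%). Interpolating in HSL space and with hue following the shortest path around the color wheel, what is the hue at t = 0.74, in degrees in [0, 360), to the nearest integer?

Hue arc: Δh = 212 − 42 = 170° (|Δh| ≤ 180, already the shorter path).
H = 42 + 0.74 × (170) = 167.8 → 168°

168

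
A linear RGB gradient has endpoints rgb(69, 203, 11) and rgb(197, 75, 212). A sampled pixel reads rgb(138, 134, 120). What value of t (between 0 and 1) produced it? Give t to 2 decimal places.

0.54

Invert the lerp on the B channel (largest span, 201): t = (120 − 11) / (212 − 11) = 109/201 = 0.54229.
Check on R: (138 − 69)/(197 − 69) = 0.5391 ✓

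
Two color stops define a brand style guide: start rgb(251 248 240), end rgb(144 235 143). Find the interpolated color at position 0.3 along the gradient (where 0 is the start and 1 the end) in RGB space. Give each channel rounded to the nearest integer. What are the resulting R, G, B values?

(219, 244, 211)

R = 251 + 0.3 × (144 − 251) = 251 + 0.3 × -107 = 218.9 → 219
G = 248 + 0.3 × (235 − 248) = 248 + 0.3 × -13 = 244.1 → 244
B = 240 + 0.3 × (143 − 240) = 240 + 0.3 × -97 = 210.9 → 211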